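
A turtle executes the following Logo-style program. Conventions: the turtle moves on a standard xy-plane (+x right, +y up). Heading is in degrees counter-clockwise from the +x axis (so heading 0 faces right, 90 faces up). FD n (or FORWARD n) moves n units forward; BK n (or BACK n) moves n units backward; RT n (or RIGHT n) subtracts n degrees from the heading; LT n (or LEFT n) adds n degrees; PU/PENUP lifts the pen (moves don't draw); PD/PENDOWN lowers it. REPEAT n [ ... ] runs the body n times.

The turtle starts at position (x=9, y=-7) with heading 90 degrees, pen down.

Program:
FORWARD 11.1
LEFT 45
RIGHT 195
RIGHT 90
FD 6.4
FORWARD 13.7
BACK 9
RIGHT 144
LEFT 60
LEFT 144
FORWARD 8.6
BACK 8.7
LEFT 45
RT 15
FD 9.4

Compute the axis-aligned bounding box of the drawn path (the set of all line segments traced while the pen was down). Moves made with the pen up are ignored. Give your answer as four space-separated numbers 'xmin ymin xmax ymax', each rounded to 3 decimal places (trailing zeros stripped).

Answer: -8.407 -10.05 9 4.1

Derivation:
Executing turtle program step by step:
Start: pos=(9,-7), heading=90, pen down
FD 11.1: (9,-7) -> (9,4.1) [heading=90, draw]
LT 45: heading 90 -> 135
RT 195: heading 135 -> 300
RT 90: heading 300 -> 210
FD 6.4: (9,4.1) -> (3.457,0.9) [heading=210, draw]
FD 13.7: (3.457,0.9) -> (-8.407,-5.95) [heading=210, draw]
BK 9: (-8.407,-5.95) -> (-0.613,-1.45) [heading=210, draw]
RT 144: heading 210 -> 66
LT 60: heading 66 -> 126
LT 144: heading 126 -> 270
FD 8.6: (-0.613,-1.45) -> (-0.613,-10.05) [heading=270, draw]
BK 8.7: (-0.613,-10.05) -> (-0.613,-1.35) [heading=270, draw]
LT 45: heading 270 -> 315
RT 15: heading 315 -> 300
FD 9.4: (-0.613,-1.35) -> (4.087,-9.491) [heading=300, draw]
Final: pos=(4.087,-9.491), heading=300, 7 segment(s) drawn

Segment endpoints: x in {-8.407, -0.613, -0.613, 3.457, 4.087, 9}, y in {-10.05, -9.491, -7, -5.95, -1.45, -1.35, 0.9, 4.1}
xmin=-8.407, ymin=-10.05, xmax=9, ymax=4.1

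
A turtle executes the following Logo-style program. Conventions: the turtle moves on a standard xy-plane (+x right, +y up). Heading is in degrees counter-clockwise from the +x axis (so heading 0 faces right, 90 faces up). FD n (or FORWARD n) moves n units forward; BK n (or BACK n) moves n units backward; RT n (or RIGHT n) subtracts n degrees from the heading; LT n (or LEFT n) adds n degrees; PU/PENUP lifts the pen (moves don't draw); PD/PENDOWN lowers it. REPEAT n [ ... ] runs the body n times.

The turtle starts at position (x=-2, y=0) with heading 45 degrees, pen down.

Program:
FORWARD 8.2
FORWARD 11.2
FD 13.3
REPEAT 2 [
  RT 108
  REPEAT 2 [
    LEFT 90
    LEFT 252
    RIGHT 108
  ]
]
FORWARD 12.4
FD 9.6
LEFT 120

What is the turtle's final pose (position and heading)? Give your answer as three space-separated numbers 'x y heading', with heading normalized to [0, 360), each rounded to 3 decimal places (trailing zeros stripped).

Executing turtle program step by step:
Start: pos=(-2,0), heading=45, pen down
FD 8.2: (-2,0) -> (3.798,5.798) [heading=45, draw]
FD 11.2: (3.798,5.798) -> (11.718,13.718) [heading=45, draw]
FD 13.3: (11.718,13.718) -> (21.122,23.122) [heading=45, draw]
REPEAT 2 [
  -- iteration 1/2 --
  RT 108: heading 45 -> 297
  REPEAT 2 [
    -- iteration 1/2 --
    LT 90: heading 297 -> 27
    LT 252: heading 27 -> 279
    RT 108: heading 279 -> 171
    -- iteration 2/2 --
    LT 90: heading 171 -> 261
    LT 252: heading 261 -> 153
    RT 108: heading 153 -> 45
  ]
  -- iteration 2/2 --
  RT 108: heading 45 -> 297
  REPEAT 2 [
    -- iteration 1/2 --
    LT 90: heading 297 -> 27
    LT 252: heading 27 -> 279
    RT 108: heading 279 -> 171
    -- iteration 2/2 --
    LT 90: heading 171 -> 261
    LT 252: heading 261 -> 153
    RT 108: heading 153 -> 45
  ]
]
FD 12.4: (21.122,23.122) -> (29.891,31.891) [heading=45, draw]
FD 9.6: (29.891,31.891) -> (36.679,38.679) [heading=45, draw]
LT 120: heading 45 -> 165
Final: pos=(36.679,38.679), heading=165, 5 segment(s) drawn

Answer: 36.679 38.679 165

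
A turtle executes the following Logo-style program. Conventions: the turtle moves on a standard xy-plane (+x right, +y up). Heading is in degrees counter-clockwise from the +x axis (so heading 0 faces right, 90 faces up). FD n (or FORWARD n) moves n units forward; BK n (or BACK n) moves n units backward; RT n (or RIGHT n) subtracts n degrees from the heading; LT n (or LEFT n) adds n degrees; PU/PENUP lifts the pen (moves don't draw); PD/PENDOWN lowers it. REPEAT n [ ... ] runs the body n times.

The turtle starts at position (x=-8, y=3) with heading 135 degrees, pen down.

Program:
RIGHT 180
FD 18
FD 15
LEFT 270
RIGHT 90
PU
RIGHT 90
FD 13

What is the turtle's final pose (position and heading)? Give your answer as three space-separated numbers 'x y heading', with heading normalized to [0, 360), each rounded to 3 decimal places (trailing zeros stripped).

Executing turtle program step by step:
Start: pos=(-8,3), heading=135, pen down
RT 180: heading 135 -> 315
FD 18: (-8,3) -> (4.728,-9.728) [heading=315, draw]
FD 15: (4.728,-9.728) -> (15.335,-20.335) [heading=315, draw]
LT 270: heading 315 -> 225
RT 90: heading 225 -> 135
PU: pen up
RT 90: heading 135 -> 45
FD 13: (15.335,-20.335) -> (24.527,-11.142) [heading=45, move]
Final: pos=(24.527,-11.142), heading=45, 2 segment(s) drawn

Answer: 24.527 -11.142 45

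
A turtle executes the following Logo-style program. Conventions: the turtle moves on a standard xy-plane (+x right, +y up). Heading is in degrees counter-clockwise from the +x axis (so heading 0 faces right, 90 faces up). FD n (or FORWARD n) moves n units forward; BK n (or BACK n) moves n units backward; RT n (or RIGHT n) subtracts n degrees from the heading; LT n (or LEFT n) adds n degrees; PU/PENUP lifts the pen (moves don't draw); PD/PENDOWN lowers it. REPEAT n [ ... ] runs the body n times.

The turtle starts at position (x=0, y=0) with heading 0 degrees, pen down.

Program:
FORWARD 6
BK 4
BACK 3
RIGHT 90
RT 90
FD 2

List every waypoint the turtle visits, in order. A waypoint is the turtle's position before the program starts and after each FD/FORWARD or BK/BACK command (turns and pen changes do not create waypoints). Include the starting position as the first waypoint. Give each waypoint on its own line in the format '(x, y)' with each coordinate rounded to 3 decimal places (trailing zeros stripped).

Answer: (0, 0)
(6, 0)
(2, 0)
(-1, 0)
(-3, 0)

Derivation:
Executing turtle program step by step:
Start: pos=(0,0), heading=0, pen down
FD 6: (0,0) -> (6,0) [heading=0, draw]
BK 4: (6,0) -> (2,0) [heading=0, draw]
BK 3: (2,0) -> (-1,0) [heading=0, draw]
RT 90: heading 0 -> 270
RT 90: heading 270 -> 180
FD 2: (-1,0) -> (-3,0) [heading=180, draw]
Final: pos=(-3,0), heading=180, 4 segment(s) drawn
Waypoints (5 total):
(0, 0)
(6, 0)
(2, 0)
(-1, 0)
(-3, 0)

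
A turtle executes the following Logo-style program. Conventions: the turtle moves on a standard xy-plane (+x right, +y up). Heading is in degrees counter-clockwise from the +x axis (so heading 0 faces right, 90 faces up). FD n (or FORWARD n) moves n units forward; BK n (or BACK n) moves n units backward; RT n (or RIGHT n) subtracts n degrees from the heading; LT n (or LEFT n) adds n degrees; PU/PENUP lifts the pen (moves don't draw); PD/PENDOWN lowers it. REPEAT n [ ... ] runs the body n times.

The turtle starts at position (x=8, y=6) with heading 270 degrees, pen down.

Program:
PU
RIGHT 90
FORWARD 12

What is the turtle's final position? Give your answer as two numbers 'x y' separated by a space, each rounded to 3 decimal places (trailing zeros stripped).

Answer: -4 6

Derivation:
Executing turtle program step by step:
Start: pos=(8,6), heading=270, pen down
PU: pen up
RT 90: heading 270 -> 180
FD 12: (8,6) -> (-4,6) [heading=180, move]
Final: pos=(-4,6), heading=180, 0 segment(s) drawn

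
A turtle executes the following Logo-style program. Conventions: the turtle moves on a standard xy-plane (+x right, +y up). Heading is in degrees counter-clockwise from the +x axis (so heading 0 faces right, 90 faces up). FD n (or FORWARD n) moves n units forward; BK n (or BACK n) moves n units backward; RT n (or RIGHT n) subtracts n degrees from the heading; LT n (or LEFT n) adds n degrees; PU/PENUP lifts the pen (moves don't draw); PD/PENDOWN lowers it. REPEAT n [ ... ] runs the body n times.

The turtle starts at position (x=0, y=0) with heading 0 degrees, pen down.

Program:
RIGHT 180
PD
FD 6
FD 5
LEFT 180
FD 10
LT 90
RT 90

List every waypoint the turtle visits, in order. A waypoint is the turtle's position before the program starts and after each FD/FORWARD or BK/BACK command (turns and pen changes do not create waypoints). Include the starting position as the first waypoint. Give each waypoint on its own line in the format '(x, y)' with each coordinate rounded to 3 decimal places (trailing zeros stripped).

Executing turtle program step by step:
Start: pos=(0,0), heading=0, pen down
RT 180: heading 0 -> 180
PD: pen down
FD 6: (0,0) -> (-6,0) [heading=180, draw]
FD 5: (-6,0) -> (-11,0) [heading=180, draw]
LT 180: heading 180 -> 0
FD 10: (-11,0) -> (-1,0) [heading=0, draw]
LT 90: heading 0 -> 90
RT 90: heading 90 -> 0
Final: pos=(-1,0), heading=0, 3 segment(s) drawn
Waypoints (4 total):
(0, 0)
(-6, 0)
(-11, 0)
(-1, 0)

Answer: (0, 0)
(-6, 0)
(-11, 0)
(-1, 0)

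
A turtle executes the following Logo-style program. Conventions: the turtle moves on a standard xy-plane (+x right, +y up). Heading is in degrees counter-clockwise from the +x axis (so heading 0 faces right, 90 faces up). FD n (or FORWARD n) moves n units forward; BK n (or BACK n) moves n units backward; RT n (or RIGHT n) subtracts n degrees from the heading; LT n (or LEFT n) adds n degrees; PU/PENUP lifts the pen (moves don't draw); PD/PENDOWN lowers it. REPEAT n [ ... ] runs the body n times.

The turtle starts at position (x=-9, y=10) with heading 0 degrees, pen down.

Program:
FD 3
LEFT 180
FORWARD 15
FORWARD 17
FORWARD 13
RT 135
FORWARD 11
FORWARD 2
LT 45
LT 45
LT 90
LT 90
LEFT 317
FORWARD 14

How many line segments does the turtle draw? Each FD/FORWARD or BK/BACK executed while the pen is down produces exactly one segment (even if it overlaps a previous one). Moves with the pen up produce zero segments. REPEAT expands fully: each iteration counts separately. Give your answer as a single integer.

Answer: 7

Derivation:
Executing turtle program step by step:
Start: pos=(-9,10), heading=0, pen down
FD 3: (-9,10) -> (-6,10) [heading=0, draw]
LT 180: heading 0 -> 180
FD 15: (-6,10) -> (-21,10) [heading=180, draw]
FD 17: (-21,10) -> (-38,10) [heading=180, draw]
FD 13: (-38,10) -> (-51,10) [heading=180, draw]
RT 135: heading 180 -> 45
FD 11: (-51,10) -> (-43.222,17.778) [heading=45, draw]
FD 2: (-43.222,17.778) -> (-41.808,19.192) [heading=45, draw]
LT 45: heading 45 -> 90
LT 45: heading 90 -> 135
LT 90: heading 135 -> 225
LT 90: heading 225 -> 315
LT 317: heading 315 -> 272
FD 14: (-41.808,19.192) -> (-41.319,5.201) [heading=272, draw]
Final: pos=(-41.319,5.201), heading=272, 7 segment(s) drawn
Segments drawn: 7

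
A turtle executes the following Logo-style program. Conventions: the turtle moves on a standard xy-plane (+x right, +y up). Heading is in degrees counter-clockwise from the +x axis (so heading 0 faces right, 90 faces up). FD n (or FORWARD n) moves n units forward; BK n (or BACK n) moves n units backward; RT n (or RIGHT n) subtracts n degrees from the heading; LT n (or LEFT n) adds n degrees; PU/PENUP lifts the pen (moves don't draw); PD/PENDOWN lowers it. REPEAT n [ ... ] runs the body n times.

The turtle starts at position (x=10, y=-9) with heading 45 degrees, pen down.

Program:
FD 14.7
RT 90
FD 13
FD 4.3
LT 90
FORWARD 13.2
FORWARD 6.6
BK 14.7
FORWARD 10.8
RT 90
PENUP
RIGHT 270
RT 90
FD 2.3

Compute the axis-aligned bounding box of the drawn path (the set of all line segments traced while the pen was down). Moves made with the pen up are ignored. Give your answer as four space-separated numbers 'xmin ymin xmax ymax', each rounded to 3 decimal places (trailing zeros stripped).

Answer: 10 -10.838 46.628 3.162

Derivation:
Executing turtle program step by step:
Start: pos=(10,-9), heading=45, pen down
FD 14.7: (10,-9) -> (20.394,1.394) [heading=45, draw]
RT 90: heading 45 -> 315
FD 13: (20.394,1.394) -> (29.587,-7.798) [heading=315, draw]
FD 4.3: (29.587,-7.798) -> (32.627,-10.838) [heading=315, draw]
LT 90: heading 315 -> 45
FD 13.2: (32.627,-10.838) -> (41.961,-1.505) [heading=45, draw]
FD 6.6: (41.961,-1.505) -> (46.628,3.162) [heading=45, draw]
BK 14.7: (46.628,3.162) -> (36.234,-7.232) [heading=45, draw]
FD 10.8: (36.234,-7.232) -> (43.87,0.405) [heading=45, draw]
RT 90: heading 45 -> 315
PU: pen up
RT 270: heading 315 -> 45
RT 90: heading 45 -> 315
FD 2.3: (43.87,0.405) -> (45.497,-1.222) [heading=315, move]
Final: pos=(45.497,-1.222), heading=315, 7 segment(s) drawn

Segment endpoints: x in {10, 20.394, 29.587, 32.627, 36.234, 41.961, 43.87, 46.628}, y in {-10.838, -9, -7.798, -7.232, -1.505, 0.405, 1.394, 3.162}
xmin=10, ymin=-10.838, xmax=46.628, ymax=3.162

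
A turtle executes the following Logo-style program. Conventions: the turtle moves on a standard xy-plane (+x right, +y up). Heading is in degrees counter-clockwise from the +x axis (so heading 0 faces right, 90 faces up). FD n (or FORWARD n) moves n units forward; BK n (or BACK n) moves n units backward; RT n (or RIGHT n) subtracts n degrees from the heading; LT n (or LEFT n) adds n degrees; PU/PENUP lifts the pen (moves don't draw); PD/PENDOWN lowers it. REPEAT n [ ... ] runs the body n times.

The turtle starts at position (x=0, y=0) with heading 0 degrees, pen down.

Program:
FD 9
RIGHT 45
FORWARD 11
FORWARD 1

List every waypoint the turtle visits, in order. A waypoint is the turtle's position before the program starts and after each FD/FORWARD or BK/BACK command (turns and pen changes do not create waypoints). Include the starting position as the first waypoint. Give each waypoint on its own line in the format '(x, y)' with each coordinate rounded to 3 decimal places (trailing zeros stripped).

Executing turtle program step by step:
Start: pos=(0,0), heading=0, pen down
FD 9: (0,0) -> (9,0) [heading=0, draw]
RT 45: heading 0 -> 315
FD 11: (9,0) -> (16.778,-7.778) [heading=315, draw]
FD 1: (16.778,-7.778) -> (17.485,-8.485) [heading=315, draw]
Final: pos=(17.485,-8.485), heading=315, 3 segment(s) drawn
Waypoints (4 total):
(0, 0)
(9, 0)
(16.778, -7.778)
(17.485, -8.485)

Answer: (0, 0)
(9, 0)
(16.778, -7.778)
(17.485, -8.485)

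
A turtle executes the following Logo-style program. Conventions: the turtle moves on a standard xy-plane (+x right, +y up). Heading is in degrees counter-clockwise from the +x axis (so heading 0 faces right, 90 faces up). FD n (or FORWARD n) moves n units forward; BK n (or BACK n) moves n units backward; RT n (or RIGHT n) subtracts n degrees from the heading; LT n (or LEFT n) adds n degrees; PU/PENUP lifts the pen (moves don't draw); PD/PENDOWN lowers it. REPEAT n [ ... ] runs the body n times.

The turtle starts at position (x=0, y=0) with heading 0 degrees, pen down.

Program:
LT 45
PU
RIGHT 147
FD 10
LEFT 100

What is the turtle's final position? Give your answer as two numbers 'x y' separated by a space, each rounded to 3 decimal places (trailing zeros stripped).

Answer: -2.079 -9.781

Derivation:
Executing turtle program step by step:
Start: pos=(0,0), heading=0, pen down
LT 45: heading 0 -> 45
PU: pen up
RT 147: heading 45 -> 258
FD 10: (0,0) -> (-2.079,-9.781) [heading=258, move]
LT 100: heading 258 -> 358
Final: pos=(-2.079,-9.781), heading=358, 0 segment(s) drawn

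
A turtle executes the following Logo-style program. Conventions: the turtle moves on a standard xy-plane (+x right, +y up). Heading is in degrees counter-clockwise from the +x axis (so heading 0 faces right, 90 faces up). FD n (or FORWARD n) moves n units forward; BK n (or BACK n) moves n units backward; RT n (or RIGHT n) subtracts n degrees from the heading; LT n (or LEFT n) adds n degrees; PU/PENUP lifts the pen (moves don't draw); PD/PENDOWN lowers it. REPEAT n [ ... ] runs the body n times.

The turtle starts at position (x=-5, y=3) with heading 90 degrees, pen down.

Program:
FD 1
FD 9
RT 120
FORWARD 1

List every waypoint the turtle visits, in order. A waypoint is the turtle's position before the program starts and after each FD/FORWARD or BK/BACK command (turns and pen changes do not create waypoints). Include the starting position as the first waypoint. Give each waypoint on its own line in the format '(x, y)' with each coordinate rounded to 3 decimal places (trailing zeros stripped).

Executing turtle program step by step:
Start: pos=(-5,3), heading=90, pen down
FD 1: (-5,3) -> (-5,4) [heading=90, draw]
FD 9: (-5,4) -> (-5,13) [heading=90, draw]
RT 120: heading 90 -> 330
FD 1: (-5,13) -> (-4.134,12.5) [heading=330, draw]
Final: pos=(-4.134,12.5), heading=330, 3 segment(s) drawn
Waypoints (4 total):
(-5, 3)
(-5, 4)
(-5, 13)
(-4.134, 12.5)

Answer: (-5, 3)
(-5, 4)
(-5, 13)
(-4.134, 12.5)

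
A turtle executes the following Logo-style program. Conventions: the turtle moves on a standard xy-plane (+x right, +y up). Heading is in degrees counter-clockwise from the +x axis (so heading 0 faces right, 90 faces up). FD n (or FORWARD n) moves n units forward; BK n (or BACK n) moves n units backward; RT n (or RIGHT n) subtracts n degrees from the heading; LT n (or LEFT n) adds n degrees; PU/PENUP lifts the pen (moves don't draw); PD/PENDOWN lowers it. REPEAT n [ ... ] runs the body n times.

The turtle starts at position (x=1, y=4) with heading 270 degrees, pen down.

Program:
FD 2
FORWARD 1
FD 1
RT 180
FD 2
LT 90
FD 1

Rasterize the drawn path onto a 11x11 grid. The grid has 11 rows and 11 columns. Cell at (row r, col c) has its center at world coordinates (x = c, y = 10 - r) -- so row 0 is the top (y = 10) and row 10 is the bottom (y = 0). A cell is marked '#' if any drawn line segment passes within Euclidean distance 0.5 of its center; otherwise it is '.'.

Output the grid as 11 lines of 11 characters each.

Answer: ...........
...........
...........
...........
...........
...........
.#.........
.#.........
##.........
.#.........
.#.........

Derivation:
Segment 0: (1,4) -> (1,2)
Segment 1: (1,2) -> (1,1)
Segment 2: (1,1) -> (1,0)
Segment 3: (1,0) -> (1,2)
Segment 4: (1,2) -> (-0,2)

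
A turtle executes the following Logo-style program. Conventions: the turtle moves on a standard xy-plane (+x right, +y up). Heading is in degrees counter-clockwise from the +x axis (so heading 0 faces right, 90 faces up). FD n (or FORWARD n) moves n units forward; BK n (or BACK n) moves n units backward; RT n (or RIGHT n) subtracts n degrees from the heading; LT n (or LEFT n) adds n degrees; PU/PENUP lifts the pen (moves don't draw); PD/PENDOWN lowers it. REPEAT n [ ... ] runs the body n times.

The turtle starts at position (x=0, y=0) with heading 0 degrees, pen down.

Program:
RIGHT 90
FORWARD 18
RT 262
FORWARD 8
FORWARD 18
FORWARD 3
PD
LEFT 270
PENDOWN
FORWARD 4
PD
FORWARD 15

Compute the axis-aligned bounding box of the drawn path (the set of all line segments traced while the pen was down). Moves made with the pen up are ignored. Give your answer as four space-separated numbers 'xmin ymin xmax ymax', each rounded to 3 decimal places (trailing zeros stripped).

Executing turtle program step by step:
Start: pos=(0,0), heading=0, pen down
RT 90: heading 0 -> 270
FD 18: (0,0) -> (0,-18) [heading=270, draw]
RT 262: heading 270 -> 8
FD 8: (0,-18) -> (7.922,-16.887) [heading=8, draw]
FD 18: (7.922,-16.887) -> (25.747,-14.381) [heading=8, draw]
FD 3: (25.747,-14.381) -> (28.718,-13.964) [heading=8, draw]
PD: pen down
LT 270: heading 8 -> 278
PD: pen down
FD 4: (28.718,-13.964) -> (29.274,-17.925) [heading=278, draw]
PD: pen down
FD 15: (29.274,-17.925) -> (31.362,-32.779) [heading=278, draw]
Final: pos=(31.362,-32.779), heading=278, 6 segment(s) drawn

Segment endpoints: x in {0, 0, 7.922, 25.747, 28.718, 29.274, 31.362}, y in {-32.779, -18, -17.925, -16.887, -14.381, -13.964, 0}
xmin=0, ymin=-32.779, xmax=31.362, ymax=0

Answer: 0 -32.779 31.362 0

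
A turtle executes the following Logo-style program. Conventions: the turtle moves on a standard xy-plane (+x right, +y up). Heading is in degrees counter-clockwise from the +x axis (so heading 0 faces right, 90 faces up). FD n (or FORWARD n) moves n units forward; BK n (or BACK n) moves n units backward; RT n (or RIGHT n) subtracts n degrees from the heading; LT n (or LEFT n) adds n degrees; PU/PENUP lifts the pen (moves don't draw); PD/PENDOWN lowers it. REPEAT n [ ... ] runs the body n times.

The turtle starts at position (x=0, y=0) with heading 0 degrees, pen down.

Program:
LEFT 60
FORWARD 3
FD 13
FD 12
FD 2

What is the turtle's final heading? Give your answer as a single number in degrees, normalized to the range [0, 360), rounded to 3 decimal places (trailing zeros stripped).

Answer: 60

Derivation:
Executing turtle program step by step:
Start: pos=(0,0), heading=0, pen down
LT 60: heading 0 -> 60
FD 3: (0,0) -> (1.5,2.598) [heading=60, draw]
FD 13: (1.5,2.598) -> (8,13.856) [heading=60, draw]
FD 12: (8,13.856) -> (14,24.249) [heading=60, draw]
FD 2: (14,24.249) -> (15,25.981) [heading=60, draw]
Final: pos=(15,25.981), heading=60, 4 segment(s) drawn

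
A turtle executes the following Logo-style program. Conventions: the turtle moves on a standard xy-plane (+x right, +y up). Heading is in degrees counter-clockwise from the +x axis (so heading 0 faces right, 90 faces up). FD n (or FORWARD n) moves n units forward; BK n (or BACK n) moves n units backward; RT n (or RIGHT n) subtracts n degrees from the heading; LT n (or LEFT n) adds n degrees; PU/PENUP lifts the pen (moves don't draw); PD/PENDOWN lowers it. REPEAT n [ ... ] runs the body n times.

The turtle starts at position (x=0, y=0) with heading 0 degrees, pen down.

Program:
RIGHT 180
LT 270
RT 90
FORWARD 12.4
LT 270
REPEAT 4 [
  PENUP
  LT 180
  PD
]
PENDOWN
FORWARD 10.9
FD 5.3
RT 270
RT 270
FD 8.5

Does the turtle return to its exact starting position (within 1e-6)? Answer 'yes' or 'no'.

Answer: no

Derivation:
Executing turtle program step by step:
Start: pos=(0,0), heading=0, pen down
RT 180: heading 0 -> 180
LT 270: heading 180 -> 90
RT 90: heading 90 -> 0
FD 12.4: (0,0) -> (12.4,0) [heading=0, draw]
LT 270: heading 0 -> 270
REPEAT 4 [
  -- iteration 1/4 --
  PU: pen up
  LT 180: heading 270 -> 90
  PD: pen down
  -- iteration 2/4 --
  PU: pen up
  LT 180: heading 90 -> 270
  PD: pen down
  -- iteration 3/4 --
  PU: pen up
  LT 180: heading 270 -> 90
  PD: pen down
  -- iteration 4/4 --
  PU: pen up
  LT 180: heading 90 -> 270
  PD: pen down
]
PD: pen down
FD 10.9: (12.4,0) -> (12.4,-10.9) [heading=270, draw]
FD 5.3: (12.4,-10.9) -> (12.4,-16.2) [heading=270, draw]
RT 270: heading 270 -> 0
RT 270: heading 0 -> 90
FD 8.5: (12.4,-16.2) -> (12.4,-7.7) [heading=90, draw]
Final: pos=(12.4,-7.7), heading=90, 4 segment(s) drawn

Start position: (0, 0)
Final position: (12.4, -7.7)
Distance = 14.596; >= 1e-6 -> NOT closed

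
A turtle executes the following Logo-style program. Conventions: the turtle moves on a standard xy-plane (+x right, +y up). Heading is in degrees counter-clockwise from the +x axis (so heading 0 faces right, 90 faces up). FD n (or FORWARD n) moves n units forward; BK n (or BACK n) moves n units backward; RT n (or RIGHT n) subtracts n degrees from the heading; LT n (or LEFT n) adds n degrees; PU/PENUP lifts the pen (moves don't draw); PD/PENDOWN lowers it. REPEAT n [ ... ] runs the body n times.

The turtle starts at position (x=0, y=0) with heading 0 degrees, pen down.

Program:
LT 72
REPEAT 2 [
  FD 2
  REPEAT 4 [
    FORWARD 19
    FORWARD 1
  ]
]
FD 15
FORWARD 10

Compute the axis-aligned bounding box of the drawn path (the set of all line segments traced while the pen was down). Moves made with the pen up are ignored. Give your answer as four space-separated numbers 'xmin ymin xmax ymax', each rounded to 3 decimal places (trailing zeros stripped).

Executing turtle program step by step:
Start: pos=(0,0), heading=0, pen down
LT 72: heading 0 -> 72
REPEAT 2 [
  -- iteration 1/2 --
  FD 2: (0,0) -> (0.618,1.902) [heading=72, draw]
  REPEAT 4 [
    -- iteration 1/4 --
    FD 19: (0.618,1.902) -> (6.489,19.972) [heading=72, draw]
    FD 1: (6.489,19.972) -> (6.798,20.923) [heading=72, draw]
    -- iteration 2/4 --
    FD 19: (6.798,20.923) -> (12.67,38.993) [heading=72, draw]
    FD 1: (12.67,38.993) -> (12.979,39.944) [heading=72, draw]
    -- iteration 3/4 --
    FD 19: (12.979,39.944) -> (18.85,58.014) [heading=72, draw]
    FD 1: (18.85,58.014) -> (19.159,58.966) [heading=72, draw]
    -- iteration 4/4 --
    FD 19: (19.159,58.966) -> (25.03,77.036) [heading=72, draw]
    FD 1: (25.03,77.036) -> (25.339,77.987) [heading=72, draw]
  ]
  -- iteration 2/2 --
  FD 2: (25.339,77.987) -> (25.957,79.889) [heading=72, draw]
  REPEAT 4 [
    -- iteration 1/4 --
    FD 19: (25.957,79.889) -> (31.829,97.959) [heading=72, draw]
    FD 1: (31.829,97.959) -> (32.138,98.91) [heading=72, draw]
    -- iteration 2/4 --
    FD 19: (32.138,98.91) -> (38.009,116.98) [heading=72, draw]
    FD 1: (38.009,116.98) -> (38.318,117.931) [heading=72, draw]
    -- iteration 3/4 --
    FD 19: (38.318,117.931) -> (44.189,136.001) [heading=72, draw]
    FD 1: (44.189,136.001) -> (44.498,136.952) [heading=72, draw]
    -- iteration 4/4 --
    FD 19: (44.498,136.952) -> (50.37,155.022) [heading=72, draw]
    FD 1: (50.37,155.022) -> (50.679,155.973) [heading=72, draw]
  ]
]
FD 15: (50.679,155.973) -> (55.314,170.239) [heading=72, draw]
FD 10: (55.314,170.239) -> (58.404,179.75) [heading=72, draw]
Final: pos=(58.404,179.75), heading=72, 20 segment(s) drawn

Segment endpoints: x in {0, 0.618, 6.489, 6.798, 12.67, 12.979, 18.85, 19.159, 25.03, 25.339, 25.957, 31.829, 32.138, 38.009, 38.318, 44.189, 44.498, 50.37, 50.679, 55.314, 58.404}, y in {0, 1.902, 19.972, 20.923, 38.993, 39.944, 58.014, 58.966, 77.036, 77.987, 79.889, 97.959, 98.91, 116.98, 117.931, 136.001, 136.952, 155.022, 155.973, 170.239, 179.75}
xmin=0, ymin=0, xmax=58.404, ymax=179.75

Answer: 0 0 58.404 179.75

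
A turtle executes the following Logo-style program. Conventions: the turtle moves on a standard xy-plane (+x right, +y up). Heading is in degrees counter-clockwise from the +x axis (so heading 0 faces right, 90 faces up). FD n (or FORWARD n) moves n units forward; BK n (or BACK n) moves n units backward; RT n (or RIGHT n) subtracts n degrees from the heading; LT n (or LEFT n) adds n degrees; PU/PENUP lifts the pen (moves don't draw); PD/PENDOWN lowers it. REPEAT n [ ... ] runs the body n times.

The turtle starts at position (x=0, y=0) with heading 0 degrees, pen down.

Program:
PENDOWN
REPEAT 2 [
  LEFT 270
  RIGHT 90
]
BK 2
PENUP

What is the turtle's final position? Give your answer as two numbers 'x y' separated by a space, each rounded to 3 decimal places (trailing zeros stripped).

Answer: -2 0

Derivation:
Executing turtle program step by step:
Start: pos=(0,0), heading=0, pen down
PD: pen down
REPEAT 2 [
  -- iteration 1/2 --
  LT 270: heading 0 -> 270
  RT 90: heading 270 -> 180
  -- iteration 2/2 --
  LT 270: heading 180 -> 90
  RT 90: heading 90 -> 0
]
BK 2: (0,0) -> (-2,0) [heading=0, draw]
PU: pen up
Final: pos=(-2,0), heading=0, 1 segment(s) drawn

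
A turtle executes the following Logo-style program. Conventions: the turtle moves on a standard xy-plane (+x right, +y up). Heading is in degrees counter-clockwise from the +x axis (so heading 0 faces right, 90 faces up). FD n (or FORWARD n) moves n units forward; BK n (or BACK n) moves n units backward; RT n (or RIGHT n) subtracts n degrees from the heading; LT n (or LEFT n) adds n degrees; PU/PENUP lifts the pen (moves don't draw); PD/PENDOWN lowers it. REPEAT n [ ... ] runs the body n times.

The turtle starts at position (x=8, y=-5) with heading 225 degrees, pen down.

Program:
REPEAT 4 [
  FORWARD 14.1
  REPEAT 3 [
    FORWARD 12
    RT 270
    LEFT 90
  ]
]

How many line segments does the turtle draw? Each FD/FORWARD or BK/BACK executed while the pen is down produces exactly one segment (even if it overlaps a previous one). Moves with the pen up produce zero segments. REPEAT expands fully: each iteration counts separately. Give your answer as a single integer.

Executing turtle program step by step:
Start: pos=(8,-5), heading=225, pen down
REPEAT 4 [
  -- iteration 1/4 --
  FD 14.1: (8,-5) -> (-1.97,-14.97) [heading=225, draw]
  REPEAT 3 [
    -- iteration 1/3 --
    FD 12: (-1.97,-14.97) -> (-10.455,-23.455) [heading=225, draw]
    RT 270: heading 225 -> 315
    LT 90: heading 315 -> 45
    -- iteration 2/3 --
    FD 12: (-10.455,-23.455) -> (-1.97,-14.97) [heading=45, draw]
    RT 270: heading 45 -> 135
    LT 90: heading 135 -> 225
    -- iteration 3/3 --
    FD 12: (-1.97,-14.97) -> (-10.455,-23.455) [heading=225, draw]
    RT 270: heading 225 -> 315
    LT 90: heading 315 -> 45
  ]
  -- iteration 2/4 --
  FD 14.1: (-10.455,-23.455) -> (-0.485,-13.485) [heading=45, draw]
  REPEAT 3 [
    -- iteration 1/3 --
    FD 12: (-0.485,-13.485) -> (8,-5) [heading=45, draw]
    RT 270: heading 45 -> 135
    LT 90: heading 135 -> 225
    -- iteration 2/3 --
    FD 12: (8,-5) -> (-0.485,-13.485) [heading=225, draw]
    RT 270: heading 225 -> 315
    LT 90: heading 315 -> 45
    -- iteration 3/3 --
    FD 12: (-0.485,-13.485) -> (8,-5) [heading=45, draw]
    RT 270: heading 45 -> 135
    LT 90: heading 135 -> 225
  ]
  -- iteration 3/4 --
  FD 14.1: (8,-5) -> (-1.97,-14.97) [heading=225, draw]
  REPEAT 3 [
    -- iteration 1/3 --
    FD 12: (-1.97,-14.97) -> (-10.455,-23.455) [heading=225, draw]
    RT 270: heading 225 -> 315
    LT 90: heading 315 -> 45
    -- iteration 2/3 --
    FD 12: (-10.455,-23.455) -> (-1.97,-14.97) [heading=45, draw]
    RT 270: heading 45 -> 135
    LT 90: heading 135 -> 225
    -- iteration 3/3 --
    FD 12: (-1.97,-14.97) -> (-10.455,-23.455) [heading=225, draw]
    RT 270: heading 225 -> 315
    LT 90: heading 315 -> 45
  ]
  -- iteration 4/4 --
  FD 14.1: (-10.455,-23.455) -> (-0.485,-13.485) [heading=45, draw]
  REPEAT 3 [
    -- iteration 1/3 --
    FD 12: (-0.485,-13.485) -> (8,-5) [heading=45, draw]
    RT 270: heading 45 -> 135
    LT 90: heading 135 -> 225
    -- iteration 2/3 --
    FD 12: (8,-5) -> (-0.485,-13.485) [heading=225, draw]
    RT 270: heading 225 -> 315
    LT 90: heading 315 -> 45
    -- iteration 3/3 --
    FD 12: (-0.485,-13.485) -> (8,-5) [heading=45, draw]
    RT 270: heading 45 -> 135
    LT 90: heading 135 -> 225
  ]
]
Final: pos=(8,-5), heading=225, 16 segment(s) drawn
Segments drawn: 16

Answer: 16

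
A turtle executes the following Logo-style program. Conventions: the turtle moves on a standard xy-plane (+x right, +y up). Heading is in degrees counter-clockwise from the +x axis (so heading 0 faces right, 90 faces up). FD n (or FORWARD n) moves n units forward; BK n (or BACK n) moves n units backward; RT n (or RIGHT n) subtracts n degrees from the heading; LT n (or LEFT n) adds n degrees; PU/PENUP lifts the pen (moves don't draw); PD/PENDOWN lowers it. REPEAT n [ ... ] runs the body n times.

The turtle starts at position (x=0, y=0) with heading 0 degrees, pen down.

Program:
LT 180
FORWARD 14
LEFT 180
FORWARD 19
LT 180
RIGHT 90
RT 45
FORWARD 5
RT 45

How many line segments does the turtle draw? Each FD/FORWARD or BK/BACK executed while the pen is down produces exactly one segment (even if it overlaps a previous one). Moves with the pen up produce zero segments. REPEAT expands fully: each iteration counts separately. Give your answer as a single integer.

Answer: 3

Derivation:
Executing turtle program step by step:
Start: pos=(0,0), heading=0, pen down
LT 180: heading 0 -> 180
FD 14: (0,0) -> (-14,0) [heading=180, draw]
LT 180: heading 180 -> 0
FD 19: (-14,0) -> (5,0) [heading=0, draw]
LT 180: heading 0 -> 180
RT 90: heading 180 -> 90
RT 45: heading 90 -> 45
FD 5: (5,0) -> (8.536,3.536) [heading=45, draw]
RT 45: heading 45 -> 0
Final: pos=(8.536,3.536), heading=0, 3 segment(s) drawn
Segments drawn: 3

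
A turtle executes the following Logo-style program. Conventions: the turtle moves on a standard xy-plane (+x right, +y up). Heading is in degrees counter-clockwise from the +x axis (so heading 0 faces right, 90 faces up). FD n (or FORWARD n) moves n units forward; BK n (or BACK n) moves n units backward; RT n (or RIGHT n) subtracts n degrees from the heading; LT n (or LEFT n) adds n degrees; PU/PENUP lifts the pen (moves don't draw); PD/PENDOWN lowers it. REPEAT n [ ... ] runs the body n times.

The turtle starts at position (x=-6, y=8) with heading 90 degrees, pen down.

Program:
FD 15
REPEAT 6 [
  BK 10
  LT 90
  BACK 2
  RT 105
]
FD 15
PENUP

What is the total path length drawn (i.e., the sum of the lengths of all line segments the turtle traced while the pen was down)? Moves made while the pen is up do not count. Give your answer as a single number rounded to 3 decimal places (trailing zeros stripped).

Executing turtle program step by step:
Start: pos=(-6,8), heading=90, pen down
FD 15: (-6,8) -> (-6,23) [heading=90, draw]
REPEAT 6 [
  -- iteration 1/6 --
  BK 10: (-6,23) -> (-6,13) [heading=90, draw]
  LT 90: heading 90 -> 180
  BK 2: (-6,13) -> (-4,13) [heading=180, draw]
  RT 105: heading 180 -> 75
  -- iteration 2/6 --
  BK 10: (-4,13) -> (-6.588,3.341) [heading=75, draw]
  LT 90: heading 75 -> 165
  BK 2: (-6.588,3.341) -> (-4.656,2.823) [heading=165, draw]
  RT 105: heading 165 -> 60
  -- iteration 3/6 --
  BK 10: (-4.656,2.823) -> (-9.656,-5.837) [heading=60, draw]
  LT 90: heading 60 -> 150
  BK 2: (-9.656,-5.837) -> (-7.924,-6.837) [heading=150, draw]
  RT 105: heading 150 -> 45
  -- iteration 4/6 --
  BK 10: (-7.924,-6.837) -> (-14.995,-13.908) [heading=45, draw]
  LT 90: heading 45 -> 135
  BK 2: (-14.995,-13.908) -> (-13.581,-15.322) [heading=135, draw]
  RT 105: heading 135 -> 30
  -- iteration 5/6 --
  BK 10: (-13.581,-15.322) -> (-22.241,-20.322) [heading=30, draw]
  LT 90: heading 30 -> 120
  BK 2: (-22.241,-20.322) -> (-21.241,-22.054) [heading=120, draw]
  RT 105: heading 120 -> 15
  -- iteration 6/6 --
  BK 10: (-21.241,-22.054) -> (-30.901,-24.643) [heading=15, draw]
  LT 90: heading 15 -> 105
  BK 2: (-30.901,-24.643) -> (-30.383,-26.575) [heading=105, draw]
  RT 105: heading 105 -> 0
]
FD 15: (-30.383,-26.575) -> (-15.383,-26.575) [heading=0, draw]
PU: pen up
Final: pos=(-15.383,-26.575), heading=0, 14 segment(s) drawn

Segment lengths:
  seg 1: (-6,8) -> (-6,23), length = 15
  seg 2: (-6,23) -> (-6,13), length = 10
  seg 3: (-6,13) -> (-4,13), length = 2
  seg 4: (-4,13) -> (-6.588,3.341), length = 10
  seg 5: (-6.588,3.341) -> (-4.656,2.823), length = 2
  seg 6: (-4.656,2.823) -> (-9.656,-5.837), length = 10
  seg 7: (-9.656,-5.837) -> (-7.924,-6.837), length = 2
  seg 8: (-7.924,-6.837) -> (-14.995,-13.908), length = 10
  seg 9: (-14.995,-13.908) -> (-13.581,-15.322), length = 2
  seg 10: (-13.581,-15.322) -> (-22.241,-20.322), length = 10
  seg 11: (-22.241,-20.322) -> (-21.241,-22.054), length = 2
  seg 12: (-21.241,-22.054) -> (-30.901,-24.643), length = 10
  seg 13: (-30.901,-24.643) -> (-30.383,-26.575), length = 2
  seg 14: (-30.383,-26.575) -> (-15.383,-26.575), length = 15
Total = 102

Answer: 102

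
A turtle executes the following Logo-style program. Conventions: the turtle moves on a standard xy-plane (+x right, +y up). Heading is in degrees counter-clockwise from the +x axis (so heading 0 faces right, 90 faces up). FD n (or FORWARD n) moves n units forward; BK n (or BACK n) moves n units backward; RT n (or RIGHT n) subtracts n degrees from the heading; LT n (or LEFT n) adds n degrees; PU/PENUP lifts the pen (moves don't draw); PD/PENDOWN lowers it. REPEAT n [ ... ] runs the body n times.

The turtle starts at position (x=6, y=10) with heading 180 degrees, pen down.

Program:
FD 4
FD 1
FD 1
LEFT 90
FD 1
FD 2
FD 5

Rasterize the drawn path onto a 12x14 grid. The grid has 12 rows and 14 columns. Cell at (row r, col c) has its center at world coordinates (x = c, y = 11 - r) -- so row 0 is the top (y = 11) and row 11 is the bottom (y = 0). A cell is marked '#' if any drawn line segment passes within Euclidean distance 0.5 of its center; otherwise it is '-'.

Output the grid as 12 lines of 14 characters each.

Segment 0: (6,10) -> (2,10)
Segment 1: (2,10) -> (1,10)
Segment 2: (1,10) -> (0,10)
Segment 3: (0,10) -> (-0,9)
Segment 4: (-0,9) -> (-0,7)
Segment 5: (-0,7) -> (-0,2)

Answer: --------------
#######-------
#-------------
#-------------
#-------------
#-------------
#-------------
#-------------
#-------------
#-------------
--------------
--------------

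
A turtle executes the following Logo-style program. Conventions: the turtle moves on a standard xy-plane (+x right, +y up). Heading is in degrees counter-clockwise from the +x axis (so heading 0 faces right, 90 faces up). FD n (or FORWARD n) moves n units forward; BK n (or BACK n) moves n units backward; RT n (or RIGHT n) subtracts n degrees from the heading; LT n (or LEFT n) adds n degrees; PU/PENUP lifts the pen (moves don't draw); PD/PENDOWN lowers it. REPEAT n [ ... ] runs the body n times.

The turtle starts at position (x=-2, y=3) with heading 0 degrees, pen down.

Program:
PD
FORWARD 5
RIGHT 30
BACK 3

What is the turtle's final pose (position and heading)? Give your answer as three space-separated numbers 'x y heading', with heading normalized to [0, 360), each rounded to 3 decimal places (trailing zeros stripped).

Answer: 0.402 4.5 330

Derivation:
Executing turtle program step by step:
Start: pos=(-2,3), heading=0, pen down
PD: pen down
FD 5: (-2,3) -> (3,3) [heading=0, draw]
RT 30: heading 0 -> 330
BK 3: (3,3) -> (0.402,4.5) [heading=330, draw]
Final: pos=(0.402,4.5), heading=330, 2 segment(s) drawn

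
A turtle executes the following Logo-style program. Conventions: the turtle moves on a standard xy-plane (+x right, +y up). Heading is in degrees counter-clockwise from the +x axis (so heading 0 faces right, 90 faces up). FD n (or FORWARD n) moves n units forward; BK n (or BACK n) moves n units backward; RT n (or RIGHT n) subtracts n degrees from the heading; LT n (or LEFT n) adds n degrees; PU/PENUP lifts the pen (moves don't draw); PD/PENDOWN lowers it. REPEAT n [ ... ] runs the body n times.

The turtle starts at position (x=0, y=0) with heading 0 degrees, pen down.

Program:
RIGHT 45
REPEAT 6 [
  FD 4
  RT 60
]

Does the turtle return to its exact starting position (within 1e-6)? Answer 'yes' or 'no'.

Executing turtle program step by step:
Start: pos=(0,0), heading=0, pen down
RT 45: heading 0 -> 315
REPEAT 6 [
  -- iteration 1/6 --
  FD 4: (0,0) -> (2.828,-2.828) [heading=315, draw]
  RT 60: heading 315 -> 255
  -- iteration 2/6 --
  FD 4: (2.828,-2.828) -> (1.793,-6.692) [heading=255, draw]
  RT 60: heading 255 -> 195
  -- iteration 3/6 --
  FD 4: (1.793,-6.692) -> (-2.071,-7.727) [heading=195, draw]
  RT 60: heading 195 -> 135
  -- iteration 4/6 --
  FD 4: (-2.071,-7.727) -> (-4.899,-4.899) [heading=135, draw]
  RT 60: heading 135 -> 75
  -- iteration 5/6 --
  FD 4: (-4.899,-4.899) -> (-3.864,-1.035) [heading=75, draw]
  RT 60: heading 75 -> 15
  -- iteration 6/6 --
  FD 4: (-3.864,-1.035) -> (0,0) [heading=15, draw]
  RT 60: heading 15 -> 315
]
Final: pos=(0,0), heading=315, 6 segment(s) drawn

Start position: (0, 0)
Final position: (0, 0)
Distance = 0; < 1e-6 -> CLOSED

Answer: yes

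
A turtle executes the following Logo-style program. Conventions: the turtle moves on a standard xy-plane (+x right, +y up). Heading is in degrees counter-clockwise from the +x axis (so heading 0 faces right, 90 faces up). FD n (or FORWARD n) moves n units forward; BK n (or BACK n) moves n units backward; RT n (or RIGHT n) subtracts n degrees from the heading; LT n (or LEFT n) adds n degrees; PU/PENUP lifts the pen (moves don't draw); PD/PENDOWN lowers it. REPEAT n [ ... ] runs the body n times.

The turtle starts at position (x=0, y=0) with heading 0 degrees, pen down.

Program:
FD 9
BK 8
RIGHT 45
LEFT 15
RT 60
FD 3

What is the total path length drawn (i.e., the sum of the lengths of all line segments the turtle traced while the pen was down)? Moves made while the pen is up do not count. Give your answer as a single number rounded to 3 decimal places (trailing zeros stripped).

Executing turtle program step by step:
Start: pos=(0,0), heading=0, pen down
FD 9: (0,0) -> (9,0) [heading=0, draw]
BK 8: (9,0) -> (1,0) [heading=0, draw]
RT 45: heading 0 -> 315
LT 15: heading 315 -> 330
RT 60: heading 330 -> 270
FD 3: (1,0) -> (1,-3) [heading=270, draw]
Final: pos=(1,-3), heading=270, 3 segment(s) drawn

Segment lengths:
  seg 1: (0,0) -> (9,0), length = 9
  seg 2: (9,0) -> (1,0), length = 8
  seg 3: (1,0) -> (1,-3), length = 3
Total = 20

Answer: 20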